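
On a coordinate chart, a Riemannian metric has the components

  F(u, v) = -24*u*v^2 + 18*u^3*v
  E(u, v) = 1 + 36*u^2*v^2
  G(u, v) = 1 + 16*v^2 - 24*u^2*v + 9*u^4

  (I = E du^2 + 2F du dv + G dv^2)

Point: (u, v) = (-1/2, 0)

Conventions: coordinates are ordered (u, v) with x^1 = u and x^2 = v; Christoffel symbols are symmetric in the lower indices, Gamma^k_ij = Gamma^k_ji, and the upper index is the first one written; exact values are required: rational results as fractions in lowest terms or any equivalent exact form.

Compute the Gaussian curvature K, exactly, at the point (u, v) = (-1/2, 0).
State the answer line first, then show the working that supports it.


Answer: K = -2304/625

E = 1, F = 0, G = 25/16, EG - F^2 = 25/16 at the point
E_u = 0, E_v = 0, F_u = 0, F_v = -9/4, G_u = -9/2, G_v = -6
E_vv = 18, F_uv = 27/2, G_uu = 27
Brioschi: K = (det M1 - det M2) / (EG - F^2)^2 with the standard first/second-derivative matrices M1, M2.
M1 = [[-E_vv/2 + F_uv - G_uu/2, E_u/2, F_u - E_v/2], [F_v - G_u/2, E, F], [G_v/2, F, G]] = [[-9, 0, 0], [0, 1, 0], [-3, 0, 25/16]]; det M1 = -225/16
M2 = [[0, E_v/2, G_u/2], [E_v/2, E, F], [G_u/2, F, G]] = [[0, 0, -9/4], [0, 1, 0], [-9/4, 0, 25/16]]; det M2 = -81/16
det M1 - det M2 = -9; K = -9 / (25/16)^2 = -2304/625


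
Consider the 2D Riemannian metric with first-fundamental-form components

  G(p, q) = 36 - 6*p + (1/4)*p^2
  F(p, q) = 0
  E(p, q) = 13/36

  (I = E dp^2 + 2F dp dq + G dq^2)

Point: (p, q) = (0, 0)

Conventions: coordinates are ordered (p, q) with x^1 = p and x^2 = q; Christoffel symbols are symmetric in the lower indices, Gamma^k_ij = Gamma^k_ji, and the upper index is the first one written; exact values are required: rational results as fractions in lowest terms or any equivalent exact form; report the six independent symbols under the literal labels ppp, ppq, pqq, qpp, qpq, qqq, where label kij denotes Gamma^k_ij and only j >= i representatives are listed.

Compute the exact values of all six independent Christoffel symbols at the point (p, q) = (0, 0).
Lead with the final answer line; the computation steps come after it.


Answer: Gamma_ppp = 0, Gamma_ppq = 0, Gamma_pqq = 108/13, Gamma_qpp = 0, Gamma_qpq = -1/12, Gamma_qqq = 0

E = 13/36, F = 0, G = 36 at the point
E_p = 0, E_q = 0, F_p = 0, F_q = 0, G_p = -6, G_q = 0
EG - F^2 = 13;  g^inv = (1/13) * [[36, 0], [0, 13/36]]
first-kind symbols [ij,l] = (1/2)(d_i g_jl + d_j g_il - d_l g_ij): [pp,p] = E_p/2 = 0, [pp,q] = F_p - E_q/2 = 0, [pq,p] = E_q/2 = 0, [pq,q] = G_p/2 = -3, [qq,p] = F_q - G_p/2 = 3, [qq,q] = G_q/2 = 0
Gamma^p_ij = (G*[ij,p] - F*[ij,q])/(EG - F^2), Gamma^q_ij = (E*[ij,q] - F*[ij,p])/(EG - F^2)


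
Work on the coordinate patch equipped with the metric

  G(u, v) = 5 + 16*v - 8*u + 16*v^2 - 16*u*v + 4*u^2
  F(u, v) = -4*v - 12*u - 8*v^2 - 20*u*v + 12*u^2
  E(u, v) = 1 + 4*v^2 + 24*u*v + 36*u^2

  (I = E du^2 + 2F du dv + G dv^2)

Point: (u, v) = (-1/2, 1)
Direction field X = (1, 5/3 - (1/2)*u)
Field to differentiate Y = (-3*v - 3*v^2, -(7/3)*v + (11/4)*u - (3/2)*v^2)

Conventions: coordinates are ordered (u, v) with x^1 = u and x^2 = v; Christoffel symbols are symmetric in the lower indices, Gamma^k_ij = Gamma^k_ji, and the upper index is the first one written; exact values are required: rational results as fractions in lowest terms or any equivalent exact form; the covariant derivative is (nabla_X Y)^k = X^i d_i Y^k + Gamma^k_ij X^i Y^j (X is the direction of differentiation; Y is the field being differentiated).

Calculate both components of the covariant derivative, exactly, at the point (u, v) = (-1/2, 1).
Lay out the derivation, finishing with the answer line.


E = 2, F = 7, G = 50 at the point
E_u = -12, E_v = -4, F_u = -44, F_v = -10, G_u = -28, G_v = 56
EG - F^2 = 51;  g^inv = (1/51) * [[50, -7], [-7, 2]]
first-kind symbols [ij,l] = (1/2)(d_i g_jl + d_j g_il - d_l g_ij): [uu,u] = E_u/2 = -6, [uu,v] = F_u - E_v/2 = -42, [uv,u] = E_v/2 = -2, [uv,v] = G_u/2 = -14, [vv,u] = F_v - G_u/2 = 4, [vv,v] = G_v/2 = 28
Gamma^u_ij = (G*[ij,u] - F*[ij,v])/(EG - F^2), Gamma^v_ij = (E*[ij,v] - F*[ij,u])/(EG - F^2)
Gamma_uuu = -2/17, Gamma_uuv = -2/51, Gamma_uvv = 4/51, Gamma_vuu = -14/17, Gamma_vuv = -14/51, Gamma_vvv = 28/51
X = (1, 23/12), Y = (-6, -125/24) at the point

Answer: (nabla_X Y)^u = -61219/3672, (nabla_X Y)^v = -12577/3672


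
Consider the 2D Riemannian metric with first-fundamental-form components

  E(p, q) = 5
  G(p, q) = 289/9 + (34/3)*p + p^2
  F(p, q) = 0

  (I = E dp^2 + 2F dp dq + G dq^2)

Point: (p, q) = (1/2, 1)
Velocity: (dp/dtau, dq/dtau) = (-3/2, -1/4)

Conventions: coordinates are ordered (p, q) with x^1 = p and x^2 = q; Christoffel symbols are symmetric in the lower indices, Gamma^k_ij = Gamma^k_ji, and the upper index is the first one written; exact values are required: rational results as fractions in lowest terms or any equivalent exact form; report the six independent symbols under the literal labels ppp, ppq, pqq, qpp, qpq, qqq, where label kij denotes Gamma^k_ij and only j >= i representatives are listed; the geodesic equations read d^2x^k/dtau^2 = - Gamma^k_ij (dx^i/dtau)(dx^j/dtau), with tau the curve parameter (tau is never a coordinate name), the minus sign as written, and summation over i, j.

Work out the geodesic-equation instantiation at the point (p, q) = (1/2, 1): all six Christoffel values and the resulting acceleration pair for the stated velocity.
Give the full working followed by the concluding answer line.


E = 5, F = 0, G = 1369/36 at the point
E_p = 0, E_q = 0, F_p = 0, F_q = 0, G_p = 37/3, G_q = 0
EG - F^2 = 6845/36;  g^inv = (36/6845) * [[1369/36, 0], [0, 5]]
first-kind symbols [ij,l] = (1/2)(d_i g_jl + d_j g_il - d_l g_ij): [pp,p] = E_p/2 = 0, [pp,q] = F_p - E_q/2 = 0, [pq,p] = E_q/2 = 0, [pq,q] = G_p/2 = 37/6, [qq,p] = F_q - G_p/2 = -37/6, [qq,q] = G_q/2 = 0
Gamma^p_ij = (G*[ij,p] - F*[ij,q])/(EG - F^2), Gamma^q_ij = (E*[ij,q] - F*[ij,p])/(EG - F^2)
Gamma_ppp = 0, Gamma_ppq = 0, Gamma_pqq = -37/30, Gamma_qpp = 0, Gamma_qpq = 6/37, Gamma_qqq = 0
d^2p/dtau^2 = -(Gamma_ppp*(-3/2)^2 + 2*Gamma_ppq*(-3/2)*(-1/4) + Gamma_pqq*(-1/4)^2) = 37/480
d^2q/dtau^2 = -(Gamma_qpp*(-3/2)^2 + 2*Gamma_qpq*(-3/2)*(-1/4) + Gamma_qqq*(-1/4)^2) = -9/74

Answer: Gamma_ppp = 0, Gamma_ppq = 0, Gamma_pqq = -37/30, Gamma_qpp = 0, Gamma_qpq = 6/37, Gamma_qqq = 0; accelerations (d^2p/dtau^2, d^2q/dtau^2) = (37/480, -9/74)


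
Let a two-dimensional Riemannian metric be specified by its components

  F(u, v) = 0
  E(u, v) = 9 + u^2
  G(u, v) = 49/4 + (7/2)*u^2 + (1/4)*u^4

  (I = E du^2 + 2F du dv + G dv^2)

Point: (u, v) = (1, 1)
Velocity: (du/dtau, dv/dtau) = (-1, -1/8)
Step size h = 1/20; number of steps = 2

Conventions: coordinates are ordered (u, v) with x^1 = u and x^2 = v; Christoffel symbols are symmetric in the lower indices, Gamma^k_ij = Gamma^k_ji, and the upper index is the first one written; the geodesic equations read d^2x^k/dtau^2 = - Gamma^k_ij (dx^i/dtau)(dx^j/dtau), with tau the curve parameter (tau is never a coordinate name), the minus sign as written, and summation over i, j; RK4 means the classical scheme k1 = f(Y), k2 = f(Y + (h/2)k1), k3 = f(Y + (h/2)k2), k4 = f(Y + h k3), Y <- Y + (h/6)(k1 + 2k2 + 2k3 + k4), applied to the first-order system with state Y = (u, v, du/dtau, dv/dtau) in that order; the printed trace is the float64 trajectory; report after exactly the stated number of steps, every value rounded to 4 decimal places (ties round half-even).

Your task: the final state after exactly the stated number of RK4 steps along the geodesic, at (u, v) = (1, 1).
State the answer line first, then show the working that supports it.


Answer: u = 0.8995, v = 0.9872, du/dtau = -1.0091, dv/dtau = -0.1312

f(Y) = (du/dtau, dv/dtau, -Gamma^u_ij Y'^i Y'^j, -Gamma^v_ij Y'^i Y'^j) with the Gammas evaluated at the stage position; h = 0.050000; intermediate values shown to 6 dp
step 0: u = 1.0000, v = 1.0000, du/dtau = -1.0000, dv/dtau = -0.1250
step 1:
  k1: at (u, v) = (1.000000, 1.000000), (du/dtau, dv/dtau) = (-1.000000, -0.125000); Gamma_uuu = 0.100000, Gamma_uuv = 0.000000, Gamma_uvv = -0.400000, Gamma_vuu = 0.000000, Gamma_vuv = 0.250000, Gamma_vvv = 0.000000; k1 = (-1.000000, -0.125000, -0.093750, -0.062500)
  k2: at (u, v) = (0.975000, 0.996875), (du/dtau, dv/dtau) = (-1.002344, -0.126562); Gamma_uuu = 0.097984, Gamma_uuv = 0.000000, Gamma_uvv = -0.389516, Gamma_vuu = 0.000000, Gamma_vuv = 0.245264, Gamma_vvv = 0.000000; k2 = (-1.002344, -0.126562, -0.092204, -0.062228)
  k3: at (u, v) = (0.974941, 0.996836), (du/dtau, dv/dtau) = (-1.002305, -0.126556); Gamma_uuu = 0.097979, Gamma_uuv = 0.000000, Gamma_uvv = -0.389492, Gamma_vuu = 0.000000, Gamma_vuv = 0.245253, Gamma_vvv = 0.000000; k3 = (-1.002305, -0.126556, -0.092193, -0.062219)
  k4: at (u, v) = (0.949885, 0.993672), (du/dtau, dv/dtau) = (-1.004610, -0.128111); Gamma_uuu = 0.095926, Gamma_uuv = 0.000000, Gamma_uvv = -0.379017, Gamma_vuu = 0.000000, Gamma_vuv = 0.240408, Gamma_vvv = 0.000000; k4 = (-1.004610, -0.128111, -0.090592, -0.061882)
  Y <- Y + (h/6)(k1 + 2k2 + 2k3 + k4): u = 0.9499, v = 0.9937, du/dtau = -1.0046, dv/dtau = -0.1281
step 2:
  k1: at (u, v) = (0.949884, 0.993672), (du/dtau, dv/dtau) = (-1.004609, -0.128111); Gamma_uuu = 0.095926, Gamma_uuv = 0.000000, Gamma_uvv = -0.379016, Gamma_vuu = 0.000000, Gamma_vuv = 0.240408, Gamma_vvv = 0.000000; k1 = (-1.004609, -0.128111, -0.090592, -0.061881)
  k2: at (u, v) = (0.924769, 0.990469), (du/dtau, dv/dtau) = (-1.006874, -0.129658); Gamma_uuu = 0.093836, Gamma_uuv = 0.000000, Gamma_uvv = -0.368549, Gamma_vuu = 0.000000, Gamma_vuv = 0.235454, Gamma_vvv = 0.000000; k2 = (-1.006874, -0.129658, -0.088934, -0.061477)
  k3: at (u, v) = (0.924712, 0.990431), (du/dtau, dv/dtau) = (-1.006833, -0.129648); Gamma_uuu = 0.093831, Gamma_uuv = 0.000000, Gamma_uvv = -0.368525, Gamma_vuu = 0.000000, Gamma_vuv = 0.235443, Gamma_vvv = 0.000000; k3 = (-1.006833, -0.129648, -0.088923, -0.061466)
  k4: at (u, v) = (0.899542, 0.987190), (du/dtau, dv/dtau) = (-1.009056, -0.131184); Gamma_uuu = 0.091704, Gamma_uuv = 0.000000, Gamma_uvv = -0.358067, Gamma_vuu = 0.000000, Gamma_vuv = 0.230381, Gamma_vvv = 0.000000; k4 = (-1.009056, -0.131184, -0.087211, -0.060992)
  Y <- Y + (h/6)(k1 + 2k2 + 2k3 + k4): u = 0.8995, v = 0.9872, du/dtau = -1.0091, dv/dtau = -0.1312


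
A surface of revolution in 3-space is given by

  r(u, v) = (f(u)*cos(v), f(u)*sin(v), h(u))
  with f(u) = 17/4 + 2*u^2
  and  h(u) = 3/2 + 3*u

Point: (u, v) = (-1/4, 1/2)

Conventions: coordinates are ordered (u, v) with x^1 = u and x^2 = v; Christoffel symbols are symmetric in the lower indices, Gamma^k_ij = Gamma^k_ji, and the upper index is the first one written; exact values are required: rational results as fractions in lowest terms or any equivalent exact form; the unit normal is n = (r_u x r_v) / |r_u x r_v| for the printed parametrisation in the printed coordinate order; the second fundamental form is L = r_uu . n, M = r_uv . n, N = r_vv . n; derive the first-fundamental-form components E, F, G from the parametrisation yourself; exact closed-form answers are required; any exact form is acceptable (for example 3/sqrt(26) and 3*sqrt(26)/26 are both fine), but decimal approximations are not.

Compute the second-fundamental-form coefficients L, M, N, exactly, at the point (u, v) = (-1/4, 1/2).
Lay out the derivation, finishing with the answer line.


f = 35/8, f' = -1, f'' = 4, h' = 3, h'' = 0
E = 10, F = 0, G = 1225/64; answer radicand W^2 = 10
unnormalised second-form numerators: l = -12, m = 0, n = 105/8; L = l/sqrt(10), and similarly M = m/sqrt(W^2), N = n/sqrt(W^2)

Answer: L = -6*sqrt(10)/5, M = 0, N = 21*sqrt(10)/16


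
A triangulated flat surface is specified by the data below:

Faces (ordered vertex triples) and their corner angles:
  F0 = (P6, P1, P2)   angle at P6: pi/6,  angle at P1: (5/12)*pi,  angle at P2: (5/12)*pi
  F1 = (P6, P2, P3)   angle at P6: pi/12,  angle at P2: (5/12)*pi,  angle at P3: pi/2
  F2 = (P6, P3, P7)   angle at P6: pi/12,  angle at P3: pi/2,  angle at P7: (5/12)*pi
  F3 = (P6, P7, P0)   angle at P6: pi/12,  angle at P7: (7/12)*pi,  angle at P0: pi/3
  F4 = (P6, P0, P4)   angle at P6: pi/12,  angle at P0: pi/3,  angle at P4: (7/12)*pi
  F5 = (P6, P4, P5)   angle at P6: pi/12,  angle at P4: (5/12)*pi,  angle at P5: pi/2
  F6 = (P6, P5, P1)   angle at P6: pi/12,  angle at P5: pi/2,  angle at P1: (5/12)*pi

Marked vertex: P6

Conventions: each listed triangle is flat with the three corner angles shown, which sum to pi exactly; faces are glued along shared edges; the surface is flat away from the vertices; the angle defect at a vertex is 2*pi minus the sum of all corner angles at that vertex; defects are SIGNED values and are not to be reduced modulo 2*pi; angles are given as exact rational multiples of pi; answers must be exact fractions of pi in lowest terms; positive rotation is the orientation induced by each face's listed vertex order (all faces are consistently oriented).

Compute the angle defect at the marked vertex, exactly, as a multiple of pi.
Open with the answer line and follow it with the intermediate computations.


Answer: defect(P6) = (4/3)*pi

Sum of corner angles at P6: (2/3)*pi
defect = 2*pi - (2/3)*pi


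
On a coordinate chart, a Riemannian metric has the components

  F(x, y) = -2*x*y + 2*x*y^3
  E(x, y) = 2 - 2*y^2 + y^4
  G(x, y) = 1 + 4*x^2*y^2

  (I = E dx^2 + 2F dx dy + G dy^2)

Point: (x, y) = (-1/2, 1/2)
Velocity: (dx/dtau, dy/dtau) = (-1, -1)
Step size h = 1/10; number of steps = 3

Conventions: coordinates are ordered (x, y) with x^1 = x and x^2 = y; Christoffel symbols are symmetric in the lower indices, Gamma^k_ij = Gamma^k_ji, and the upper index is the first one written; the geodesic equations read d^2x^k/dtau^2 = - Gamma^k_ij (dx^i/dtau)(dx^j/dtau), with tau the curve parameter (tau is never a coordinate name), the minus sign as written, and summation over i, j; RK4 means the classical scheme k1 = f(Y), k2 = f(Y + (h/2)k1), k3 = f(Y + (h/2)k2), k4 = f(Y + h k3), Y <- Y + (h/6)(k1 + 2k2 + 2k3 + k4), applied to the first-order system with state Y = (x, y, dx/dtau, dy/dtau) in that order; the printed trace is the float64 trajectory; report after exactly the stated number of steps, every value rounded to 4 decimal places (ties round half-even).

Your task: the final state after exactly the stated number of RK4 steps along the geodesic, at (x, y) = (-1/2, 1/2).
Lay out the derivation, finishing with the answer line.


f(Y) = (dx/dtau, dy/dtau, -Gamma^x_ij Y'^i Y'^j, -Gamma^y_ij Y'^i Y'^j) with the Gammas evaluated at the stage position; h = 0.100000; intermediate values shown to 6 dp
step 0: x = -0.5000, y = 0.5000, dx/dtau = -1.0000, dy/dtau = -1.0000
step 1:
  k1: at (x, y) = (-0.500000, 0.500000), (dx/dtau, dy/dtau) = (-1.000000, -1.000000); Gamma_xxx = 0.000000, Gamma_xxy = -0.413793, Gamma_xyy = 0.413793, Gamma_yxx = 0.000000, Gamma_yxy = -0.275862, Gamma_yyy = 0.275862; k1 = (-1.000000, -1.000000, 0.413793, 0.275862)
  k2: at (x, y) = (-0.550000, 0.450000), (dx/dtau, dy/dtau) = (-0.979310, -0.986207); Gamma_xxx = 0.000000, Gamma_xxy = -0.381573, Gamma_xyy = 0.466367, Gamma_yxx = 0.000000, Gamma_yxy = -0.236838, Gamma_yyy = 0.289469; k2 = (-0.979310, -0.986207, 0.283458, 0.175939)
  k3: at (x, y) = (-0.548966, 0.450690), (dx/dtau, dy/dtau) = (-0.985827, -0.991203); Gamma_xxx = 0.000000, Gamma_xxy = -0.382096, Gamma_xyy = 0.465414, Gamma_yxx = 0.000000, Gamma_yxy = -0.237264, Gamma_yyy = 0.289002; k3 = (-0.985827, -0.991203, 0.289472, 0.179749)
  k4: at (x, y) = (-0.598583, 0.400880), (dx/dtau, dy/dtau) = (-0.971053, -0.982025); Gamma_xxx = 0.000000, Gamma_xxy = -0.347806, Gamma_xyy = 0.519334, Gamma_yxx = 0.000000, Gamma_yxy = -0.198879, Gamma_yyy = 0.296961; k4 = (-0.971053, -0.982025, 0.162502, 0.092921)
  Y <- Y + (h/6)(k1 + 2k2 + 2k3 + k4): x = -0.5984, y = 0.4011, dx/dtau = -0.9713, dy/dtau = -0.9820
step 2:
  k1: at (x, y) = (-0.598355, 0.401053), (dx/dtau, dy/dtau) = (-0.971297, -0.981997); Gamma_xxx = 0.000000, Gamma_xxy = -0.347936, Gamma_xyy = 0.519107, Gamma_yxx = 0.000000, Gamma_yxy = -0.198997, Gamma_yyy = 0.296896; k1 = (-0.971297, -0.981997, 0.163145, 0.093309)
  k2: at (x, y) = (-0.646920, 0.351953), (dx/dtau, dy/dtau) = (-0.963140, -0.977332); Gamma_xxx = 0.000000, Gamma_xxy = -0.312265, Gamma_xyy = 0.573971, Gamma_yxx = 0.000000, Gamma_yxy = -0.162301, Gamma_yyy = 0.298323; k2 = (-0.963140, -0.977332, 0.039631, 0.020598)
  k3: at (x, y) = (-0.646512, 0.352186), (dx/dtau, dy/dtau) = (-0.969316, -0.980967); Gamma_xxx = 0.000000, Gamma_xxy = -0.312457, Gamma_xyy = 0.573581, Gamma_yxx = 0.000000, Gamma_yxy = -0.162436, Gamma_yyy = 0.298186; k3 = (-0.969316, -0.980967, 0.042254, 0.021967)
  k4: at (x, y) = (-0.695287, 0.302956), (dx/dtau, dy/dtau) = (-0.967072, -0.979801); Gamma_xxx = 0.000000, Gamma_xxy = -0.274829, Gamma_xyy = 0.630735, Gamma_yxx = 0.000000, Gamma_yxy = -0.127481, Gamma_yyy = 0.292570; k4 = (-0.967072, -0.979801, -0.084690, -0.039284)
  Y <- Y + (h/6)(k1 + 2k2 + 2k3 + k4): x = -0.6951, y = 0.3031, dx/dtau = -0.9673, dy/dtau = -0.9797
step 3:
  k1: at (x, y) = (-0.695077, 0.303079), (dx/dtau, dy/dtau) = (-0.967260, -0.979678); Gamma_xxx = 0.000000, Gamma_xxy = -0.274931, Gamma_xyy = 0.630523, Gamma_yxx = 0.000000, Gamma_yxy = -0.127553, Gamma_yyy = 0.292527; k1 = (-0.967260, -0.979678, -0.084104, -0.039020)
  k2: at (x, y) = (-0.743440, 0.254095), (dx/dtau, dy/dtau) = (-0.971466, -0.981629); Gamma_xxx = 0.000000, Gamma_xxy = -0.235595, Gamma_xyy = 0.689312, Gamma_yxx = 0.000000, Gamma_yxy = -0.095154, Gamma_yyy = 0.278404; k2 = (-0.971466, -0.981629, -0.214882, -0.086788)
  k3: at (x, y) = (-0.743650, 0.253998), (dx/dtau, dy/dtau) = (-0.978004, -0.984017); Gamma_xxx = 0.000000, Gamma_xxy = -0.235510, Gamma_xyy = 0.689522, Gamma_yxx = 0.000000, Gamma_yxy = -0.095105, Gamma_yyy = 0.278445; k3 = (-0.978004, -0.984017, -0.214360, -0.086564)
  k4: at (x, y) = (-0.792877, 0.204678), (dx/dtau, dy/dtau) = (-0.988696, -0.988334); Gamma_xxx = 0.000000, Gamma_xxy = -0.193843, Gamma_xyy = 0.750908, Gamma_yxx = 0.000000, Gamma_yxy = -0.065666, Gamma_yyy = 0.254378; k4 = (-0.988696, -0.988334, -0.354658, -0.120144)
  Y <- Y + (h/6)(k1 + 2k2 + 2k3 + k4): x = -0.7927, y = 0.2048, dx/dtau = -0.9889, dy/dtau = -0.9881

Answer: x = -0.7927, y = 0.2048, dx/dtau = -0.9889, dy/dtau = -0.9881


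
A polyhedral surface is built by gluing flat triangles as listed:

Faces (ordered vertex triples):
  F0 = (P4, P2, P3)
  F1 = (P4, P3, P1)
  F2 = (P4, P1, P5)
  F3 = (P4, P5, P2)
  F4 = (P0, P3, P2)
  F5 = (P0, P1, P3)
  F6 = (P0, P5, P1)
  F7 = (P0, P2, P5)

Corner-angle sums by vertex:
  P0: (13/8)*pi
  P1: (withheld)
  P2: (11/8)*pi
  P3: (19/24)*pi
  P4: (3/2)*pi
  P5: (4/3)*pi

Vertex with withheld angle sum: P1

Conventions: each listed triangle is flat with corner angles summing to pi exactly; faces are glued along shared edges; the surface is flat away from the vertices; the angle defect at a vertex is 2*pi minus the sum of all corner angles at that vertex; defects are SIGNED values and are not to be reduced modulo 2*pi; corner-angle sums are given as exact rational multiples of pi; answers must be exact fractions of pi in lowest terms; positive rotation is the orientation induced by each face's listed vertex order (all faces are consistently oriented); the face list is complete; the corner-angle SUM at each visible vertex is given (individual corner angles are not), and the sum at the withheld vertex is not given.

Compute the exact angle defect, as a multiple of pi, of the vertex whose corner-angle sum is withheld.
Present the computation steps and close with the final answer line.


V = 6, E = 12, F = 8; chi = V - E + F = 2
Gauss-Bonnet: total defect = 2*pi*chi = 4*pi; visible defects sum to (27/8)*pi

Answer: defect(P1) = (5/8)*pi


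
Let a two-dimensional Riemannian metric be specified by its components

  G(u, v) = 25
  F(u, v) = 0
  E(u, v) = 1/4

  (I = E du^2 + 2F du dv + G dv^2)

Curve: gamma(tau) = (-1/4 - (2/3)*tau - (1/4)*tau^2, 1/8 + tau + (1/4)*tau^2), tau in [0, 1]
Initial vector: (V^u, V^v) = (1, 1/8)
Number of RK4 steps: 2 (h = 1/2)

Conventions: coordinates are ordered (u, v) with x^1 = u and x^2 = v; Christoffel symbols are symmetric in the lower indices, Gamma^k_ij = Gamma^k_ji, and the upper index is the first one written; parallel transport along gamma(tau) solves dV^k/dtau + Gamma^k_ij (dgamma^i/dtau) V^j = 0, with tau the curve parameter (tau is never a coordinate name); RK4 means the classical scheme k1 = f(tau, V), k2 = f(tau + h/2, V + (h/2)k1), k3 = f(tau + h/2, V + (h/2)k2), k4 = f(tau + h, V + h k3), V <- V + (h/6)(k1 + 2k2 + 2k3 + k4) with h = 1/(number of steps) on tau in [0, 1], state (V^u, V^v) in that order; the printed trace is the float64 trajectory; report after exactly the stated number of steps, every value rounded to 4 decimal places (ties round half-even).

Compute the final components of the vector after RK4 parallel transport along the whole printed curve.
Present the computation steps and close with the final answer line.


gamma'(tau) = (-2/3 - (1/2)*tau, 1 + (1/2)*tau); f(tau, V)^k = -Gamma^k_ij(gamma(tau)) gamma'^i(tau) V^j; h = 1/2; intermediate values shown to 6 dp
curve data and Christoffel symbols at the stage parameters:
  tau = 0.000000: gamma = (-0.250000, 0.125000), gamma' = (-0.666667, 1.000000); Gamma_uuu = 0.000000, Gamma_uuv = 0.000000, Gamma_uvv = 0.000000, Gamma_vuu = 0.000000, Gamma_vuv = 0.000000, Gamma_vvv = 0.000000
  tau = 0.250000: gamma = (-0.432292, 0.390625), gamma' = (-0.791667, 1.125000); Gamma_uuu = 0.000000, Gamma_uuv = 0.000000, Gamma_uvv = 0.000000, Gamma_vuu = 0.000000, Gamma_vuv = 0.000000, Gamma_vvv = 0.000000
  tau = 0.500000: gamma = (-0.645833, 0.687500), gamma' = (-0.916667, 1.250000); Gamma_uuu = 0.000000, Gamma_uuv = 0.000000, Gamma_uvv = 0.000000, Gamma_vuu = 0.000000, Gamma_vuv = 0.000000, Gamma_vvv = 0.000000
  tau = 0.750000: gamma = (-0.890625, 1.015625), gamma' = (-1.041667, 1.375000); Gamma_uuu = 0.000000, Gamma_uuv = 0.000000, Gamma_uvv = 0.000000, Gamma_vuu = 0.000000, Gamma_vuv = 0.000000, Gamma_vvv = 0.000000
  tau = 1.000000: gamma = (-1.166667, 1.375000), gamma' = (-1.166667, 1.500000); Gamma_uuu = 0.000000, Gamma_uuv = 0.000000, Gamma_uvv = 0.000000, Gamma_vuu = 0.000000, Gamma_vuv = 0.000000, Gamma_vvv = 0.000000
step 0: V^u = 1.0000, V^v = 0.1250
step 1: k1 = (0.000000, 0.000000), k2 = (0.000000, 0.000000), k3 = (0.000000, 0.000000), k4 = (0.000000, 0.000000); V <- V + (h/6)(k1 + 2k2 + 2k3 + k4): V^u = 1.0000, V^v = 0.1250
step 2: k1 = (0.000000, 0.000000), k2 = (0.000000, 0.000000), k3 = (0.000000, 0.000000), k4 = (0.000000, 0.000000); V <- V + (h/6)(k1 + 2k2 + 2k3 + k4): V^u = 1.0000, V^v = 0.1250

Answer: V^u = 1.0000, V^v = 0.1250


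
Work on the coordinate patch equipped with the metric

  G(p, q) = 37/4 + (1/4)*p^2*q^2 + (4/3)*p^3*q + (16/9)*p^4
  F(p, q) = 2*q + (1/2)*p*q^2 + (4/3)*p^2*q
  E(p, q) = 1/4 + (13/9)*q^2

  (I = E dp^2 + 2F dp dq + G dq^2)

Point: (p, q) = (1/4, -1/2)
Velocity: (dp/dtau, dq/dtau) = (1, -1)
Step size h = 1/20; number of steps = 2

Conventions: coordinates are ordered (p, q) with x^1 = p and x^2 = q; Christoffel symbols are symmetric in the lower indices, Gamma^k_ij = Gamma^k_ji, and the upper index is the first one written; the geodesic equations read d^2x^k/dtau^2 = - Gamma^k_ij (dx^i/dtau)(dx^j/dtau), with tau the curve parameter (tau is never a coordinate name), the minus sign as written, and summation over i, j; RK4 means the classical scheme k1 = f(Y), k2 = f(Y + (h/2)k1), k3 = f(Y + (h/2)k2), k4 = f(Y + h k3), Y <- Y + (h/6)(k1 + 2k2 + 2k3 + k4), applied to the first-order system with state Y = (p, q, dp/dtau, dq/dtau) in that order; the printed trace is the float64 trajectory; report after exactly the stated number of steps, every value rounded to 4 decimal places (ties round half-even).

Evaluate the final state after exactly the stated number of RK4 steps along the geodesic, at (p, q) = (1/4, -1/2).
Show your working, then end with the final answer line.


f(Y) = (dp/dtau, dq/dtau, -Gamma^p_ij Y'^i Y'^j, -Gamma^q_ij Y'^i Y'^j) with the Gammas evaluated at the stage position; h = 0.050000; intermediate values shown to 6 dp
step 0: p = 0.2500, q = -0.5000, dp/dtau = 1.0000, dq/dtau = -1.0000
step 1:
  k1: at (p, q) = (0.250000, -0.500000), (dp/dtau, dq/dtau) = (1.000000, -1.000000); Gamma_ppp = 0.112096, Gamma_ppq = -1.440404, Gamma_pqq = 3.894079, Gamma_qpp = 0.067797, Gamma_qpq = -0.156396, Gamma_qqq = 0.425628; k1 = (1.000000, -1.000000, -6.886983, -0.806217)
  k2: at (p, q) = (0.275000, -0.525000), (dp/dtau, dq/dtau) = (0.827825, -1.020155); Gamma_ppp = 0.111983, Gamma_ppq = -1.440093, Gamma_pqq = 3.698183, Gamma_qpp = 0.068147, Gamma_qpq = -0.164339, Gamma_qqq = 0.426194; k2 = (0.827825, -1.020155, -6.357851, -0.767820)
  k3: at (p, q) = (0.270696, -0.525504), (dp/dtau, dq/dtau) = (0.841054, -1.019195); Gamma_ppp = 0.113267, Gamma_ppq = -1.439628, Gamma_pqq = 3.693168, Gamma_qpp = 0.069014, Gamma_qpq = -0.164416, Gamma_qqq = 0.425559; k3 = (0.841054, -1.019195, -6.384529, -0.772746)
  k4: at (p, q) = (0.292053, -0.550960), (dp/dtau, dq/dtau) = (0.680774, -1.038637); Gamma_ppp = 0.113581, Gamma_ppq = -1.435928, Gamma_pqq = 3.503265, Gamma_qpp = 0.069803, Gamma_qpq = -0.172072, Gamma_qqq = 0.424749; k4 = (0.680774, -1.038637, -5.862470, -0.733891)
  Y <- Y + (h/6)(k1 + 2k2 + 2k3 + k4): p = 0.2918, q = -0.5510, dp/dtau = 0.6814, dq/dtau = -1.0385
step 2:
  k1: at (p, q) = (0.291821, -0.550978), (dp/dtau, dq/dtau) = (0.681382, -1.038510); Gamma_ppp = 0.113650, Gamma_ppq = -1.435900, Gamma_pqq = 3.503076, Gamma_qpp = 0.069850, Gamma_qpq = -0.172073, Gamma_qqq = 0.424713; k1 = (0.681382, -1.038510, -5.862994, -0.734009)
  k2: at (p, q) = (0.308856, -0.576941), (dp/dtau, dq/dtau) = (0.534807, -1.056861); Gamma_ppp = 0.114696, Gamma_ppq = -1.429040, Gamma_pqq = 3.318776, Gamma_qpp = 0.071284, Gamma_qpq = -0.179427, Gamma_qqq = 0.422452; k2 = (0.534807, -1.056861, -5.355158, -0.695079)
  k3: at (p, q) = (0.305191, -0.577399), (dp/dtau, dq/dtau) = (0.547503, -1.055887); Gamma_ppp = 0.115866, Gamma_ppq = -1.428479, Gamma_pqq = 3.314725, Gamma_qpp = 0.072100, Gamma_qpq = -0.179479, Gamma_qqq = 0.421822; k3 = (0.547503, -1.055887, -5.381922, -0.699415)
  k4: at (p, q) = (0.319196, -0.603772), (dp/dtau, dq/dtau) = (0.412285, -1.073481); Gamma_ppp = 0.117415, Gamma_ppq = -1.418775, Gamma_pqq = 3.137582, Gamma_qpp = 0.074046, Gamma_qpq = -0.186495, Gamma_qqq = 0.418294; k4 = (0.412285, -1.073481, -4.891432, -0.659691)
  Y <- Y + (h/6)(k1 + 2k2 + 2k3 + k4): p = 0.3190, q = -0.6038, dp/dtau = 0.4128, dq/dtau = -1.0734

Answer: p = 0.3190, q = -0.6038, dp/dtau = 0.4128, dq/dtau = -1.0734


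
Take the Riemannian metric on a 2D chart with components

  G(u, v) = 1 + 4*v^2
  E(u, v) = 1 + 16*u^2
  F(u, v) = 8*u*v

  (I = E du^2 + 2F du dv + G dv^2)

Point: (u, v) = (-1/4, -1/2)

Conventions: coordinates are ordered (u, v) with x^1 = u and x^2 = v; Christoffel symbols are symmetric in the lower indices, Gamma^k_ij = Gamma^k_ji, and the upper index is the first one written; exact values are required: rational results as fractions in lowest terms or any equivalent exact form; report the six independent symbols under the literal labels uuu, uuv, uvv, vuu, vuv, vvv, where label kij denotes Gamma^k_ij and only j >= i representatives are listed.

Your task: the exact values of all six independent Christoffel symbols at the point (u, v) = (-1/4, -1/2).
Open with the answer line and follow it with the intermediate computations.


Answer: Gamma_uuu = -4/3, Gamma_uuv = 0, Gamma_uvv = -2/3, Gamma_vuu = -4/3, Gamma_vuv = 0, Gamma_vvv = -2/3

E = 2, F = 1, G = 2 at the point
E_u = -8, E_v = 0, F_u = -4, F_v = -2, G_u = 0, G_v = -4
EG - F^2 = 3;  g^inv = (1/3) * [[2, -1], [-1, 2]]
first-kind symbols [ij,l] = (1/2)(d_i g_jl + d_j g_il - d_l g_ij): [uu,u] = E_u/2 = -4, [uu,v] = F_u - E_v/2 = -4, [uv,u] = E_v/2 = 0, [uv,v] = G_u/2 = 0, [vv,u] = F_v - G_u/2 = -2, [vv,v] = G_v/2 = -2
Gamma^u_ij = (G*[ij,u] - F*[ij,v])/(EG - F^2), Gamma^v_ij = (E*[ij,v] - F*[ij,u])/(EG - F^2)


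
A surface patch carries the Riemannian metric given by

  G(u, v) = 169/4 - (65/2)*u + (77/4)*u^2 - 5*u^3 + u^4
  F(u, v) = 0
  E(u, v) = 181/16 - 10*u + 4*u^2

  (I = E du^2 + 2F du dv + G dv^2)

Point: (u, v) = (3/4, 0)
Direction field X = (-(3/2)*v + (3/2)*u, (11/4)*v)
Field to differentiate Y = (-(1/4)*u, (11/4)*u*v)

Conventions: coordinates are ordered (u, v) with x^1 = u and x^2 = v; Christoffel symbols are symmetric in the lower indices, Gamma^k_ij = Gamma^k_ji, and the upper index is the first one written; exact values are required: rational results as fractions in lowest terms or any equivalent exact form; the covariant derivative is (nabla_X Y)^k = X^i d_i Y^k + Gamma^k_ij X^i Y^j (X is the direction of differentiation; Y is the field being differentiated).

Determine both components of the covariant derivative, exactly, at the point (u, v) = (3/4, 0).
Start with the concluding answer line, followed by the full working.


Answer: (nabla_X Y)^u = -657/3104, (nabla_X Y)^v = 0

E = 97/16, F = 0, G = 6889/256 at the point
E_u = -4, E_v = 0, F_u = 0, F_v = 0, G_u = -83/8, G_v = 0
EG - F^2 = 668233/4096;  g^inv = (4096/668233) * [[6889/256, 0], [0, 97/16]]
first-kind symbols [ij,l] = (1/2)(d_i g_jl + d_j g_il - d_l g_ij): [uu,u] = E_u/2 = -2, [uu,v] = F_u - E_v/2 = 0, [uv,u] = E_v/2 = 0, [uv,v] = G_u/2 = -83/16, [vv,u] = F_v - G_u/2 = 83/16, [vv,v] = G_v/2 = 0
Gamma^u_ij = (G*[ij,u] - F*[ij,v])/(EG - F^2), Gamma^v_ij = (E*[ij,v] - F*[ij,u])/(EG - F^2)
Gamma_uuu = -32/97, Gamma_uuv = 0, Gamma_uvv = 83/97, Gamma_vuu = 0, Gamma_vuv = -16/83, Gamma_vvv = 0
X = (9/8, 0), Y = (-3/16, 0) at the point


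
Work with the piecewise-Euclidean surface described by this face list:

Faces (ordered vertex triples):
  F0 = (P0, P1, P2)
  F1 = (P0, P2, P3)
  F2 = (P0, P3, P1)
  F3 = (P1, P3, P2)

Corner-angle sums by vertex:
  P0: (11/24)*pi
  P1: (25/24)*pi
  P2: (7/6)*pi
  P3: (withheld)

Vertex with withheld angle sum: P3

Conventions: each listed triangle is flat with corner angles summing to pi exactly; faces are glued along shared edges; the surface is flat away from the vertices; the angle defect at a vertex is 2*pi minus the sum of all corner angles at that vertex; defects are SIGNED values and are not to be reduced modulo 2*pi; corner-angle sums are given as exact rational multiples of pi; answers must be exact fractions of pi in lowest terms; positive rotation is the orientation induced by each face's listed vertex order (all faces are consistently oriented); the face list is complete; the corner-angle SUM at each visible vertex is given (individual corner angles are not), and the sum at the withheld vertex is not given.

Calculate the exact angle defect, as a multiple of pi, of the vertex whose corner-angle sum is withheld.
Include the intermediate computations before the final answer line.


V = 4, E = 6, F = 4; chi = V - E + F = 2
Gauss-Bonnet: total defect = 2*pi*chi = 4*pi; visible defects sum to (10/3)*pi

Answer: defect(P3) = (2/3)*pi


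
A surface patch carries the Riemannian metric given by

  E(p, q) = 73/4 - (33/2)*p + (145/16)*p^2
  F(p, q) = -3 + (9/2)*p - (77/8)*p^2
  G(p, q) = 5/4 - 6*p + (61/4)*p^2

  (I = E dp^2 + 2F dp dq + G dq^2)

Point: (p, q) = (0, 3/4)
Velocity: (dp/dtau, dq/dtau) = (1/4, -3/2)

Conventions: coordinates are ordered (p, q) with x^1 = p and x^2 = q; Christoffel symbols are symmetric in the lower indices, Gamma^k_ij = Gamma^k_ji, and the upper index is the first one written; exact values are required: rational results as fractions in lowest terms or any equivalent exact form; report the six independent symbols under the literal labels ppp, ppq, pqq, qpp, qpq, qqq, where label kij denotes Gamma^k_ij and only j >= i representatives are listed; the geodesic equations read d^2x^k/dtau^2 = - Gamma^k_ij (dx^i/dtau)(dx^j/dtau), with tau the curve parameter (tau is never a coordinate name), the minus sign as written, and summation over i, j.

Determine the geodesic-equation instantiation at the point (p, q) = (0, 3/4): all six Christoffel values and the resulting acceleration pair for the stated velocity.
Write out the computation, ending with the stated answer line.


E = 73/4, F = -3, G = 5/4 at the point
E_p = -33/2, E_q = 0, F_p = 9/2, F_q = 0, G_p = -6, G_q = 0
EG - F^2 = 221/16;  g^inv = (16/221) * [[5/4, 3], [3, 73/4]]
first-kind symbols [ij,l] = (1/2)(d_i g_jl + d_j g_il - d_l g_ij): [pp,p] = E_p/2 = -33/4, [pp,q] = F_p - E_q/2 = 9/2, [pq,p] = E_q/2 = 0, [pq,q] = G_p/2 = -3, [qq,p] = F_q - G_p/2 = 3, [qq,q] = G_q/2 = 0
Gamma^p_ij = (G*[ij,p] - F*[ij,q])/(EG - F^2), Gamma^q_ij = (E*[ij,q] - F*[ij,p])/(EG - F^2)
Gamma_ppp = 3/13, Gamma_ppq = -144/221, Gamma_pqq = 60/221, Gamma_qpp = 54/13, Gamma_qpq = -876/221, Gamma_qqq = 144/221
d^2p/dtau^2 = -(Gamma_ppp*(1/4)^2 + 2*Gamma_ppq*(1/4)*(-3/2) + Gamma_pqq*(-3/2)^2) = -303/272
d^2q/dtau^2 = -(Gamma_qpp*(1/4)^2 + 2*Gamma_qpq*(1/4)*(-3/2) + Gamma_qqq*(-3/2)^2) = -639/136

Answer: Gamma_ppp = 3/13, Gamma_ppq = -144/221, Gamma_pqq = 60/221, Gamma_qpp = 54/13, Gamma_qpq = -876/221, Gamma_qqq = 144/221; accelerations (d^2p/dtau^2, d^2q/dtau^2) = (-303/272, -639/136)


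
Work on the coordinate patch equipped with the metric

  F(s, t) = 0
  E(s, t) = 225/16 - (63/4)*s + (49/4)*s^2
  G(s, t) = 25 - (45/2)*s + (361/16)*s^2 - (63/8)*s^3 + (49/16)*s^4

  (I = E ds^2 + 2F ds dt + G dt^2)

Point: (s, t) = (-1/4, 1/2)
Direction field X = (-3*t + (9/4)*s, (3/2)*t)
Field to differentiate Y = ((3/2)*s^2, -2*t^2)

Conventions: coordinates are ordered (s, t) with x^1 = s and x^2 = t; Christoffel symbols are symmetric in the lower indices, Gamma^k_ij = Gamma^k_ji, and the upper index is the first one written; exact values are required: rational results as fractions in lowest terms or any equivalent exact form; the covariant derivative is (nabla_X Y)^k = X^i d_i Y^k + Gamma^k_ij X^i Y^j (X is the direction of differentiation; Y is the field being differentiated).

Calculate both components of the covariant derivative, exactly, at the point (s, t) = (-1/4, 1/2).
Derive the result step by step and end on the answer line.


E = 1201/64, F = 0, G = 131769/4096 at the point
E_s = -175/8, E_t = 0, F_s = 0, F_t = 0, G_s = -9075/256, G_t = 0
EG - F^2 = 158254569/262144;  g^inv = (262144/158254569) * [[131769/4096, 0], [0, 1201/64]]
first-kind symbols [ij,l] = (1/2)(d_i g_jl + d_j g_il - d_l g_ij): [ss,s] = E_s/2 = -175/16, [ss,t] = F_s - E_t/2 = 0, [st,s] = E_t/2 = 0, [st,t] = G_s/2 = -9075/512, [tt,s] = F_t - G_s/2 = 9075/512, [tt,t] = G_t/2 = 0
Gamma^s_ij = (G*[ij,s] - F*[ij,t])/(EG - F^2), Gamma^t_ij = (E*[ij,t] - F*[ij,s])/(EG - F^2)
Gamma_sss = -700/1201, Gamma_sst = 0, Gamma_stt = 9075/9608, Gamma_tss = 0, Gamma_tst = -200/363, Gamma_ttt = 0
X = (-33/16, 3/4), Y = (3/32, -1/2) at the point

Answer: (nabla_X Y)^s = 200673/153728, (nabla_X Y)^t = -4079/1936


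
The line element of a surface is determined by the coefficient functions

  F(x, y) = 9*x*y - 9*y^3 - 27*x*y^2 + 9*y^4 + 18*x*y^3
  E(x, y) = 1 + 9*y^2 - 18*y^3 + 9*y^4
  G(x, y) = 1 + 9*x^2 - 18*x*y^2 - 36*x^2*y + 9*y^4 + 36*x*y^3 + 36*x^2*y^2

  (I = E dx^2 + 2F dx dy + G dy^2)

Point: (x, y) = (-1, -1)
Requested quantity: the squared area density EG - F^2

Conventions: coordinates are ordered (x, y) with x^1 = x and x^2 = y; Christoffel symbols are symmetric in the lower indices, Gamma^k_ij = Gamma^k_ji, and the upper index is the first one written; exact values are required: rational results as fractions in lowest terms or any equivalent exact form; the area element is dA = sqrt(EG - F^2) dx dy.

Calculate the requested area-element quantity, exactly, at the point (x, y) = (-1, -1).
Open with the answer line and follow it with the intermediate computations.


Answer: EG - F^2 = 181

E = 37, F = 72, G = 145; EG - F^2 = 181


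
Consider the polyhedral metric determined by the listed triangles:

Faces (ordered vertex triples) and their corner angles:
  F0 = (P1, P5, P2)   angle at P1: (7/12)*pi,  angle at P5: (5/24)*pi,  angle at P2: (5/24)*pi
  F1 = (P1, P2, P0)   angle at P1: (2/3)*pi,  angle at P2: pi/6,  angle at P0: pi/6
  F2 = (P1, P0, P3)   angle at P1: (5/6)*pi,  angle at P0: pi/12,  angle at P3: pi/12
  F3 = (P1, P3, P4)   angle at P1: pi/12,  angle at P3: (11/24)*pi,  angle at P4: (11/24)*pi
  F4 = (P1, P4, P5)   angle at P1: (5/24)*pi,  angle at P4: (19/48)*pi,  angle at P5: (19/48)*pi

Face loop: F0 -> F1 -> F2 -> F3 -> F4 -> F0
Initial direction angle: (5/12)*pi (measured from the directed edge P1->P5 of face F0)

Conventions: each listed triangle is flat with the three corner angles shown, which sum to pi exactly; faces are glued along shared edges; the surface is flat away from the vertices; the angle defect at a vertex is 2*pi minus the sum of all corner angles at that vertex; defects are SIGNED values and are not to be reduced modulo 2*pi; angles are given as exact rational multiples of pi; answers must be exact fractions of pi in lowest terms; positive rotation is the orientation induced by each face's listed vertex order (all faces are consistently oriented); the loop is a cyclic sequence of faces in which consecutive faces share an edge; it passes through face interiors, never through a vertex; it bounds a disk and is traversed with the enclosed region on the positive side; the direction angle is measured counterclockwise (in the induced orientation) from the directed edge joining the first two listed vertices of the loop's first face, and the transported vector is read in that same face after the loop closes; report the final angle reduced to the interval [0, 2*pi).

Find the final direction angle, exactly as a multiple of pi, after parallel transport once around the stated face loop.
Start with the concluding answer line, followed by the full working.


Answer: final direction angle = pi/24

enclosed vertex P1: corner angles sum to (19/8)*pi, defect = 2*pi - (19/8)*pi = (-3/8)*pi
the rotation equals the total enclosed defect, so the final angle is initial + defects (mod 2*pi)
final angle = (5/12)*pi - (3/8)*pi = pi/24 (mod 2*pi)


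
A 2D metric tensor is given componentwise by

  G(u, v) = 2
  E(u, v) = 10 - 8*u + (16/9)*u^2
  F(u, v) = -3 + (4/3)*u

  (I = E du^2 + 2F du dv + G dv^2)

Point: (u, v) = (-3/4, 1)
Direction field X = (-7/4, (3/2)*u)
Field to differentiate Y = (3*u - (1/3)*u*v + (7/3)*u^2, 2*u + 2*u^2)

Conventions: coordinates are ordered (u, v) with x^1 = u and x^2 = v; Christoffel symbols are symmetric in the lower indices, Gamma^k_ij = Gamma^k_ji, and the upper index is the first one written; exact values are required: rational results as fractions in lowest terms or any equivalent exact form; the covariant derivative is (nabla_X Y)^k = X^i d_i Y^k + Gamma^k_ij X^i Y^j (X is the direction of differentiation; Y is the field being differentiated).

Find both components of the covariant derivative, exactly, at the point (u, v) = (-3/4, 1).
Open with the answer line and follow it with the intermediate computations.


Answer: (nabla_X Y)^u = 709/864, (nabla_X Y)^v = 1589/864

E = 17, F = -4, G = 2 at the point
E_u = -32/3, E_v = 0, F_u = 4/3, F_v = 0, G_u = 0, G_v = 0
EG - F^2 = 18;  g^inv = (1/18) * [[2, 4], [4, 17]]
first-kind symbols [ij,l] = (1/2)(d_i g_jl + d_j g_il - d_l g_ij): [uu,u] = E_u/2 = -16/3, [uu,v] = F_u - E_v/2 = 4/3, [uv,u] = E_v/2 = 0, [uv,v] = G_u/2 = 0, [vv,u] = F_v - G_u/2 = 0, [vv,v] = G_v/2 = 0
Gamma^u_ij = (G*[ij,u] - F*[ij,v])/(EG - F^2), Gamma^v_ij = (E*[ij,v] - F*[ij,u])/(EG - F^2)
Gamma_uuu = -8/27, Gamma_uuv = 0, Gamma_uvv = 0, Gamma_vuu = 2/27, Gamma_vuv = 0, Gamma_vvv = 0
X = (-7/4, -9/8), Y = (-11/16, -3/8) at the point


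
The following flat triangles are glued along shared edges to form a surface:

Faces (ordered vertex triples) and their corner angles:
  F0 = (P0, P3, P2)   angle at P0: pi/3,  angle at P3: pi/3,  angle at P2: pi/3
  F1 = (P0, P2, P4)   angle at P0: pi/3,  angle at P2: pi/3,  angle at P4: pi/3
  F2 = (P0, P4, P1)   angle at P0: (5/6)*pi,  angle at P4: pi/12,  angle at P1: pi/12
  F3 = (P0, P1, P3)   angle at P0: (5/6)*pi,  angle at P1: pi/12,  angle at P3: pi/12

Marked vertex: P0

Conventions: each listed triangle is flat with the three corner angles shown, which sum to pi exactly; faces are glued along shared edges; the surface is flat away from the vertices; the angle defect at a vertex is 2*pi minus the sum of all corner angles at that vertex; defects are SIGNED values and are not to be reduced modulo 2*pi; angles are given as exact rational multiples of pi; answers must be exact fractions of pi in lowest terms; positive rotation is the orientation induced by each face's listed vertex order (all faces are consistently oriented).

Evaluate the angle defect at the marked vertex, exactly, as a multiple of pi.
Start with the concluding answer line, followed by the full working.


Answer: defect(P0) = -pi/3

Sum of corner angles at P0: (7/3)*pi
defect = 2*pi - (7/3)*pi
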